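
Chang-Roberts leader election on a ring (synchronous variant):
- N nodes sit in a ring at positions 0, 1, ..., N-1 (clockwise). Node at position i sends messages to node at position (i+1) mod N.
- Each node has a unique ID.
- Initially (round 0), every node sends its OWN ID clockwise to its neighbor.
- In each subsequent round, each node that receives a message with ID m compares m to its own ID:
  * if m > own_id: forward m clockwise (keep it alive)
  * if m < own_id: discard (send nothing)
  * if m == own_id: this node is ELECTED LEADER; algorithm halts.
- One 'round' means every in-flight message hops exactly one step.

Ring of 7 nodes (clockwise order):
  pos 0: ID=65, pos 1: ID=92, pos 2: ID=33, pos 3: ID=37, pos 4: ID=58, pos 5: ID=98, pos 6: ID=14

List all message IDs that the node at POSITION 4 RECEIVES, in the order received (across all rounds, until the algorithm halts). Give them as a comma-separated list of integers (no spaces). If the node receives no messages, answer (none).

Round 1: pos1(id92) recv 65: drop; pos2(id33) recv 92: fwd; pos3(id37) recv 33: drop; pos4(id58) recv 37: drop; pos5(id98) recv 58: drop; pos6(id14) recv 98: fwd; pos0(id65) recv 14: drop
Round 2: pos3(id37) recv 92: fwd; pos0(id65) recv 98: fwd
Round 3: pos4(id58) recv 92: fwd; pos1(id92) recv 98: fwd
Round 4: pos5(id98) recv 92: drop; pos2(id33) recv 98: fwd
Round 5: pos3(id37) recv 98: fwd
Round 6: pos4(id58) recv 98: fwd
Round 7: pos5(id98) recv 98: ELECTED

Answer: 37,92,98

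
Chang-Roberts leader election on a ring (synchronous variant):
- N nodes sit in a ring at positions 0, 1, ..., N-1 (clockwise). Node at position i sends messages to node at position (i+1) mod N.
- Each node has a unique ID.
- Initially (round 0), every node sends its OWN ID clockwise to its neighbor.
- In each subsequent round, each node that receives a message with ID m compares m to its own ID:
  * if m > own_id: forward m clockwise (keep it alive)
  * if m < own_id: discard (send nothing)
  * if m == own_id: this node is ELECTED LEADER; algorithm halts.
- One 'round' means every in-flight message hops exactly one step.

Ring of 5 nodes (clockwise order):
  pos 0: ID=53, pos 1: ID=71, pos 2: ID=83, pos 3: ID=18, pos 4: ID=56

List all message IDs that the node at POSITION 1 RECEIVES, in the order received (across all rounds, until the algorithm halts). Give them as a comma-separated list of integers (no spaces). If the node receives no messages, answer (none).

Answer: 53,56,83

Derivation:
Round 1: pos1(id71) recv 53: drop; pos2(id83) recv 71: drop; pos3(id18) recv 83: fwd; pos4(id56) recv 18: drop; pos0(id53) recv 56: fwd
Round 2: pos4(id56) recv 83: fwd; pos1(id71) recv 56: drop
Round 3: pos0(id53) recv 83: fwd
Round 4: pos1(id71) recv 83: fwd
Round 5: pos2(id83) recv 83: ELECTED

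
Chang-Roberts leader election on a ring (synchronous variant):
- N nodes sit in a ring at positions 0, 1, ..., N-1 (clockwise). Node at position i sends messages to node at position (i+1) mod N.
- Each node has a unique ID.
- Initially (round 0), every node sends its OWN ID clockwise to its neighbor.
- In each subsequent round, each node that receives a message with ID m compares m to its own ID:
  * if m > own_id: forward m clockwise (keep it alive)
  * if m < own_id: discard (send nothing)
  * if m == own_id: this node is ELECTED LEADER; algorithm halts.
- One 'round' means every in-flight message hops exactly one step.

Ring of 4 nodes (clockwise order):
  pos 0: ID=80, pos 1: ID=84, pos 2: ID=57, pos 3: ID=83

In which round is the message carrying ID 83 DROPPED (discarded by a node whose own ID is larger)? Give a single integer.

Round 1: pos1(id84) recv 80: drop; pos2(id57) recv 84: fwd; pos3(id83) recv 57: drop; pos0(id80) recv 83: fwd
Round 2: pos3(id83) recv 84: fwd; pos1(id84) recv 83: drop
Round 3: pos0(id80) recv 84: fwd
Round 4: pos1(id84) recv 84: ELECTED
Message ID 83 originates at pos 3; dropped at pos 1 in round 2

Answer: 2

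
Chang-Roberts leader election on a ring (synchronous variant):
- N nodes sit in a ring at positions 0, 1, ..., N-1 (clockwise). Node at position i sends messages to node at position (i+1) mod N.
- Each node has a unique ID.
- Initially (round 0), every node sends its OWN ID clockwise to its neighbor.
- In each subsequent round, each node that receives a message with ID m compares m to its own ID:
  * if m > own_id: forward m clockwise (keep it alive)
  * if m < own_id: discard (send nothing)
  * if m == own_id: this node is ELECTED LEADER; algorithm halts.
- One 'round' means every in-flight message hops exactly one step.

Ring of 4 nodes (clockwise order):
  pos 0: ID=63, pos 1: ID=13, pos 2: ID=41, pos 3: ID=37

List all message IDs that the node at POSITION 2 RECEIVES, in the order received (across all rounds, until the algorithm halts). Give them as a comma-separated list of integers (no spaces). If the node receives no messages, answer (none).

Round 1: pos1(id13) recv 63: fwd; pos2(id41) recv 13: drop; pos3(id37) recv 41: fwd; pos0(id63) recv 37: drop
Round 2: pos2(id41) recv 63: fwd; pos0(id63) recv 41: drop
Round 3: pos3(id37) recv 63: fwd
Round 4: pos0(id63) recv 63: ELECTED

Answer: 13,63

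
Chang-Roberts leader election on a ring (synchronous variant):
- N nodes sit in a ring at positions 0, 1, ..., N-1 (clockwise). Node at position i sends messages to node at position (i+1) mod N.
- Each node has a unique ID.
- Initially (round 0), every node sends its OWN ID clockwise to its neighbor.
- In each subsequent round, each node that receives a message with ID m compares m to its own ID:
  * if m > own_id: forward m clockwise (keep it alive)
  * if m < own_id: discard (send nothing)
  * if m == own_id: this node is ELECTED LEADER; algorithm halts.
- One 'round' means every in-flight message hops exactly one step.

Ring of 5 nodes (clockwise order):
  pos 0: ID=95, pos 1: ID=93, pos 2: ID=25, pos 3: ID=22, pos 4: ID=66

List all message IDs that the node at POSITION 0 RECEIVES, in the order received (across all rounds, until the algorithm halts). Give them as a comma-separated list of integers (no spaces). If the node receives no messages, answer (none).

Answer: 66,93,95

Derivation:
Round 1: pos1(id93) recv 95: fwd; pos2(id25) recv 93: fwd; pos3(id22) recv 25: fwd; pos4(id66) recv 22: drop; pos0(id95) recv 66: drop
Round 2: pos2(id25) recv 95: fwd; pos3(id22) recv 93: fwd; pos4(id66) recv 25: drop
Round 3: pos3(id22) recv 95: fwd; pos4(id66) recv 93: fwd
Round 4: pos4(id66) recv 95: fwd; pos0(id95) recv 93: drop
Round 5: pos0(id95) recv 95: ELECTED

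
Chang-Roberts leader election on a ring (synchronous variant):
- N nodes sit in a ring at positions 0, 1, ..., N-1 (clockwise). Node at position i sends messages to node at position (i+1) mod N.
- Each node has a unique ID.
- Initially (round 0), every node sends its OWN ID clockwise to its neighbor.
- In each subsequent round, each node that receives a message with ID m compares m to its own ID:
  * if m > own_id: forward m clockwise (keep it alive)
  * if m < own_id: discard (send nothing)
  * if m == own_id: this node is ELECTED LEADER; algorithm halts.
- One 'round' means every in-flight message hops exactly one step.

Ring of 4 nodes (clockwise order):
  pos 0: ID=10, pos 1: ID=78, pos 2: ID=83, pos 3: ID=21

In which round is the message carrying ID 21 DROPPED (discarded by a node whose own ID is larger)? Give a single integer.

Answer: 2

Derivation:
Round 1: pos1(id78) recv 10: drop; pos2(id83) recv 78: drop; pos3(id21) recv 83: fwd; pos0(id10) recv 21: fwd
Round 2: pos0(id10) recv 83: fwd; pos1(id78) recv 21: drop
Round 3: pos1(id78) recv 83: fwd
Round 4: pos2(id83) recv 83: ELECTED
Message ID 21 originates at pos 3; dropped at pos 1 in round 2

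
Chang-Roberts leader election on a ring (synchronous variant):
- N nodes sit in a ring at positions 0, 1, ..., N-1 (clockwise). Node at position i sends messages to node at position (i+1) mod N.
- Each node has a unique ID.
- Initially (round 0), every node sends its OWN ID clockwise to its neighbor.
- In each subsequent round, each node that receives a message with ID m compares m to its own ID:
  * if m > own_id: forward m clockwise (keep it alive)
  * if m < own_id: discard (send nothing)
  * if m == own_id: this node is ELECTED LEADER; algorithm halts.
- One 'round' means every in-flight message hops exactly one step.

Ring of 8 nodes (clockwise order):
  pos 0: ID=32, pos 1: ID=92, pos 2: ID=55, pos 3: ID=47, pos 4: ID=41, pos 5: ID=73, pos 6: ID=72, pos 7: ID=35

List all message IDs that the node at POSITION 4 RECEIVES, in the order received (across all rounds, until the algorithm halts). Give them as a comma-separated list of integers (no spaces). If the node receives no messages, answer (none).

Answer: 47,55,92

Derivation:
Round 1: pos1(id92) recv 32: drop; pos2(id55) recv 92: fwd; pos3(id47) recv 55: fwd; pos4(id41) recv 47: fwd; pos5(id73) recv 41: drop; pos6(id72) recv 73: fwd; pos7(id35) recv 72: fwd; pos0(id32) recv 35: fwd
Round 2: pos3(id47) recv 92: fwd; pos4(id41) recv 55: fwd; pos5(id73) recv 47: drop; pos7(id35) recv 73: fwd; pos0(id32) recv 72: fwd; pos1(id92) recv 35: drop
Round 3: pos4(id41) recv 92: fwd; pos5(id73) recv 55: drop; pos0(id32) recv 73: fwd; pos1(id92) recv 72: drop
Round 4: pos5(id73) recv 92: fwd; pos1(id92) recv 73: drop
Round 5: pos6(id72) recv 92: fwd
Round 6: pos7(id35) recv 92: fwd
Round 7: pos0(id32) recv 92: fwd
Round 8: pos1(id92) recv 92: ELECTED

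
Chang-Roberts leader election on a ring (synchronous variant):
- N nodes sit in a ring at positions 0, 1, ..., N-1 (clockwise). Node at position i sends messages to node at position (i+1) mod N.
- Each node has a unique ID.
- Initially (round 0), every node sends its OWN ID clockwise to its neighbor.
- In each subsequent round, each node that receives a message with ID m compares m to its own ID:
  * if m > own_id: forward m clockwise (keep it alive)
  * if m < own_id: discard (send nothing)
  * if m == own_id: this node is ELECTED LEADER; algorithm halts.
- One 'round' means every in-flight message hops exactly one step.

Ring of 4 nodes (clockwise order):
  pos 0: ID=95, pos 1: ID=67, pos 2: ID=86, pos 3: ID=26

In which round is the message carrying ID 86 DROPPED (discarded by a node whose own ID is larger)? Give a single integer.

Round 1: pos1(id67) recv 95: fwd; pos2(id86) recv 67: drop; pos3(id26) recv 86: fwd; pos0(id95) recv 26: drop
Round 2: pos2(id86) recv 95: fwd; pos0(id95) recv 86: drop
Round 3: pos3(id26) recv 95: fwd
Round 4: pos0(id95) recv 95: ELECTED
Message ID 86 originates at pos 2; dropped at pos 0 in round 2

Answer: 2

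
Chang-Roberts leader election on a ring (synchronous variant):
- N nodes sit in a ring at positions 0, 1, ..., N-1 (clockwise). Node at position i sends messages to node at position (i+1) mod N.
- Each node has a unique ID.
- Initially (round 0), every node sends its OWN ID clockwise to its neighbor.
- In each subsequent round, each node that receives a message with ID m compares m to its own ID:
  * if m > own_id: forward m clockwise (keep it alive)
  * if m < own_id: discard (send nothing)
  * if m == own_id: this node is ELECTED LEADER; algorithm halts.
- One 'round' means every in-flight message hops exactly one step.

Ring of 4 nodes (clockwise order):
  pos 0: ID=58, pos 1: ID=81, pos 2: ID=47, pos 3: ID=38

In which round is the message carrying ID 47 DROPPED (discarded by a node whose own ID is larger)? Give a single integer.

Answer: 2

Derivation:
Round 1: pos1(id81) recv 58: drop; pos2(id47) recv 81: fwd; pos3(id38) recv 47: fwd; pos0(id58) recv 38: drop
Round 2: pos3(id38) recv 81: fwd; pos0(id58) recv 47: drop
Round 3: pos0(id58) recv 81: fwd
Round 4: pos1(id81) recv 81: ELECTED
Message ID 47 originates at pos 2; dropped at pos 0 in round 2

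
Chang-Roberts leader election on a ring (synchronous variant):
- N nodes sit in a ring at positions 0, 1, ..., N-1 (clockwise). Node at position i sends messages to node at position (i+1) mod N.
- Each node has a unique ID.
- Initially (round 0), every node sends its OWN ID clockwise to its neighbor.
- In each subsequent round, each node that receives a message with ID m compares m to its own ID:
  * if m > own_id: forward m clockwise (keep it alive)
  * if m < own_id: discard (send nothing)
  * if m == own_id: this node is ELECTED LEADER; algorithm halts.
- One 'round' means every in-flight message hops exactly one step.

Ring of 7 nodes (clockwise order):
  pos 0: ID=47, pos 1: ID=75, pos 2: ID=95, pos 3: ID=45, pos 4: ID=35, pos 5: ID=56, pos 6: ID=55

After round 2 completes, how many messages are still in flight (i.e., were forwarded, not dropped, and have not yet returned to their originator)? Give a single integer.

Round 1: pos1(id75) recv 47: drop; pos2(id95) recv 75: drop; pos3(id45) recv 95: fwd; pos4(id35) recv 45: fwd; pos5(id56) recv 35: drop; pos6(id55) recv 56: fwd; pos0(id47) recv 55: fwd
Round 2: pos4(id35) recv 95: fwd; pos5(id56) recv 45: drop; pos0(id47) recv 56: fwd; pos1(id75) recv 55: drop
After round 2: 2 messages still in flight

Answer: 2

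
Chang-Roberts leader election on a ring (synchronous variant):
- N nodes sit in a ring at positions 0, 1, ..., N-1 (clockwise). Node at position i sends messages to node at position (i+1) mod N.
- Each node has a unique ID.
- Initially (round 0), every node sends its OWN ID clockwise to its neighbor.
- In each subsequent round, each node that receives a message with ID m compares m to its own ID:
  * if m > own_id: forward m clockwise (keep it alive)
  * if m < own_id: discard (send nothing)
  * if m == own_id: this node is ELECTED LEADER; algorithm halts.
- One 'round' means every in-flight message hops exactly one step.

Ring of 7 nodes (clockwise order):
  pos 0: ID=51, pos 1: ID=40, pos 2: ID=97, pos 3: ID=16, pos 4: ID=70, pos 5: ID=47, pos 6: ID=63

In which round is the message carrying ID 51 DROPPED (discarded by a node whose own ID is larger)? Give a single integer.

Answer: 2

Derivation:
Round 1: pos1(id40) recv 51: fwd; pos2(id97) recv 40: drop; pos3(id16) recv 97: fwd; pos4(id70) recv 16: drop; pos5(id47) recv 70: fwd; pos6(id63) recv 47: drop; pos0(id51) recv 63: fwd
Round 2: pos2(id97) recv 51: drop; pos4(id70) recv 97: fwd; pos6(id63) recv 70: fwd; pos1(id40) recv 63: fwd
Round 3: pos5(id47) recv 97: fwd; pos0(id51) recv 70: fwd; pos2(id97) recv 63: drop
Round 4: pos6(id63) recv 97: fwd; pos1(id40) recv 70: fwd
Round 5: pos0(id51) recv 97: fwd; pos2(id97) recv 70: drop
Round 6: pos1(id40) recv 97: fwd
Round 7: pos2(id97) recv 97: ELECTED
Message ID 51 originates at pos 0; dropped at pos 2 in round 2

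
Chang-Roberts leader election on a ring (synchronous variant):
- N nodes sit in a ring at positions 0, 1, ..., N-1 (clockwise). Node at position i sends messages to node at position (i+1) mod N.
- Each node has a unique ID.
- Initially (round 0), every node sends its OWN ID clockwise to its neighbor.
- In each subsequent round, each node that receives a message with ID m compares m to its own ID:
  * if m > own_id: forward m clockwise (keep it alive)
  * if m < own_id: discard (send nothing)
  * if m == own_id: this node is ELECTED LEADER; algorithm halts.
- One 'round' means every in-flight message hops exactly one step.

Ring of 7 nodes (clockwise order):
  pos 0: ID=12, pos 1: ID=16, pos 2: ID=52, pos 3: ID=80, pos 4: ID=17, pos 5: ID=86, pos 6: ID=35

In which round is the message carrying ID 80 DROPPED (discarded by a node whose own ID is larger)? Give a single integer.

Round 1: pos1(id16) recv 12: drop; pos2(id52) recv 16: drop; pos3(id80) recv 52: drop; pos4(id17) recv 80: fwd; pos5(id86) recv 17: drop; pos6(id35) recv 86: fwd; pos0(id12) recv 35: fwd
Round 2: pos5(id86) recv 80: drop; pos0(id12) recv 86: fwd; pos1(id16) recv 35: fwd
Round 3: pos1(id16) recv 86: fwd; pos2(id52) recv 35: drop
Round 4: pos2(id52) recv 86: fwd
Round 5: pos3(id80) recv 86: fwd
Round 6: pos4(id17) recv 86: fwd
Round 7: pos5(id86) recv 86: ELECTED
Message ID 80 originates at pos 3; dropped at pos 5 in round 2

Answer: 2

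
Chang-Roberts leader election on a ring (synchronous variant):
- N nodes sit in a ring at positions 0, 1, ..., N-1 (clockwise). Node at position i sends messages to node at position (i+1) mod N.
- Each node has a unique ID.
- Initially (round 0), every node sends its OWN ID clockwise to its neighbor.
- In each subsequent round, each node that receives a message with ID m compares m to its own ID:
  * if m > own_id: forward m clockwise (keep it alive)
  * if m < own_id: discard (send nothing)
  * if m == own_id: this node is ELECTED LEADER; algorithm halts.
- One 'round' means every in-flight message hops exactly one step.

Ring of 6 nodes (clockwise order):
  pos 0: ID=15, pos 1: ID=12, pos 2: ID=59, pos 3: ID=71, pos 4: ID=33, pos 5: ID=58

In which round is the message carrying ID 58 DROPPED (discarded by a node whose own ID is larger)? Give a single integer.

Answer: 3

Derivation:
Round 1: pos1(id12) recv 15: fwd; pos2(id59) recv 12: drop; pos3(id71) recv 59: drop; pos4(id33) recv 71: fwd; pos5(id58) recv 33: drop; pos0(id15) recv 58: fwd
Round 2: pos2(id59) recv 15: drop; pos5(id58) recv 71: fwd; pos1(id12) recv 58: fwd
Round 3: pos0(id15) recv 71: fwd; pos2(id59) recv 58: drop
Round 4: pos1(id12) recv 71: fwd
Round 5: pos2(id59) recv 71: fwd
Round 6: pos3(id71) recv 71: ELECTED
Message ID 58 originates at pos 5; dropped at pos 2 in round 3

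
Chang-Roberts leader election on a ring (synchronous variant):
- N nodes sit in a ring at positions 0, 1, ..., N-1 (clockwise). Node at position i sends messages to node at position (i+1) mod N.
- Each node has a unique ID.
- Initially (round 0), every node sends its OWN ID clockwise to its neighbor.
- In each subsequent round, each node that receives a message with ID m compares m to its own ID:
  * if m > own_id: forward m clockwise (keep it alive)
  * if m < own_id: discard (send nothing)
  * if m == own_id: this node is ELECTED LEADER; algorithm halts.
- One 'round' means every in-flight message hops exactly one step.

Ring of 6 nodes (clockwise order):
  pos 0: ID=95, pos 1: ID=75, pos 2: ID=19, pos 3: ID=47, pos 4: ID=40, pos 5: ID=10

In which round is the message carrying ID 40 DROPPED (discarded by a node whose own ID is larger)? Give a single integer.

Round 1: pos1(id75) recv 95: fwd; pos2(id19) recv 75: fwd; pos3(id47) recv 19: drop; pos4(id40) recv 47: fwd; pos5(id10) recv 40: fwd; pos0(id95) recv 10: drop
Round 2: pos2(id19) recv 95: fwd; pos3(id47) recv 75: fwd; pos5(id10) recv 47: fwd; pos0(id95) recv 40: drop
Round 3: pos3(id47) recv 95: fwd; pos4(id40) recv 75: fwd; pos0(id95) recv 47: drop
Round 4: pos4(id40) recv 95: fwd; pos5(id10) recv 75: fwd
Round 5: pos5(id10) recv 95: fwd; pos0(id95) recv 75: drop
Round 6: pos0(id95) recv 95: ELECTED
Message ID 40 originates at pos 4; dropped at pos 0 in round 2

Answer: 2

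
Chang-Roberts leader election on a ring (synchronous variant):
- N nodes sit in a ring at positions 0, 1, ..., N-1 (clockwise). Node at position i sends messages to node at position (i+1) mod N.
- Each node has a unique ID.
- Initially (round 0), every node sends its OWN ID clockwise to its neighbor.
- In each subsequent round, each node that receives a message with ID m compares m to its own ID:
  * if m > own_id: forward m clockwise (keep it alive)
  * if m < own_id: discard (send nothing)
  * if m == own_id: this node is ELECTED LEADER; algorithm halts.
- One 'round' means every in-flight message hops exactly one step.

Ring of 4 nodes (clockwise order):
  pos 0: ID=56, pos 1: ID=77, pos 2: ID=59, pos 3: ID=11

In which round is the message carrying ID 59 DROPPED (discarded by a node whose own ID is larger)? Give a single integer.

Round 1: pos1(id77) recv 56: drop; pos2(id59) recv 77: fwd; pos3(id11) recv 59: fwd; pos0(id56) recv 11: drop
Round 2: pos3(id11) recv 77: fwd; pos0(id56) recv 59: fwd
Round 3: pos0(id56) recv 77: fwd; pos1(id77) recv 59: drop
Round 4: pos1(id77) recv 77: ELECTED
Message ID 59 originates at pos 2; dropped at pos 1 in round 3

Answer: 3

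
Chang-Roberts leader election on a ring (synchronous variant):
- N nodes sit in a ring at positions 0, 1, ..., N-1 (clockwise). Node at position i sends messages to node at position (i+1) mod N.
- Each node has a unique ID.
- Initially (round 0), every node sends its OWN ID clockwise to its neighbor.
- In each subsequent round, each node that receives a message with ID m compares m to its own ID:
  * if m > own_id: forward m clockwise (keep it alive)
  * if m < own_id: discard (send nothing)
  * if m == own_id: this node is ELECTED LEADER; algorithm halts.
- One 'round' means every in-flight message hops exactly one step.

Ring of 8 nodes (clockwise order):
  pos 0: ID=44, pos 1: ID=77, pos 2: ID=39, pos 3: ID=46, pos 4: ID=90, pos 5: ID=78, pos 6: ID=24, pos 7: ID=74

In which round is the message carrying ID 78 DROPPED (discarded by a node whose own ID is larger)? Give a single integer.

Round 1: pos1(id77) recv 44: drop; pos2(id39) recv 77: fwd; pos3(id46) recv 39: drop; pos4(id90) recv 46: drop; pos5(id78) recv 90: fwd; pos6(id24) recv 78: fwd; pos7(id74) recv 24: drop; pos0(id44) recv 74: fwd
Round 2: pos3(id46) recv 77: fwd; pos6(id24) recv 90: fwd; pos7(id74) recv 78: fwd; pos1(id77) recv 74: drop
Round 3: pos4(id90) recv 77: drop; pos7(id74) recv 90: fwd; pos0(id44) recv 78: fwd
Round 4: pos0(id44) recv 90: fwd; pos1(id77) recv 78: fwd
Round 5: pos1(id77) recv 90: fwd; pos2(id39) recv 78: fwd
Round 6: pos2(id39) recv 90: fwd; pos3(id46) recv 78: fwd
Round 7: pos3(id46) recv 90: fwd; pos4(id90) recv 78: drop
Round 8: pos4(id90) recv 90: ELECTED
Message ID 78 originates at pos 5; dropped at pos 4 in round 7

Answer: 7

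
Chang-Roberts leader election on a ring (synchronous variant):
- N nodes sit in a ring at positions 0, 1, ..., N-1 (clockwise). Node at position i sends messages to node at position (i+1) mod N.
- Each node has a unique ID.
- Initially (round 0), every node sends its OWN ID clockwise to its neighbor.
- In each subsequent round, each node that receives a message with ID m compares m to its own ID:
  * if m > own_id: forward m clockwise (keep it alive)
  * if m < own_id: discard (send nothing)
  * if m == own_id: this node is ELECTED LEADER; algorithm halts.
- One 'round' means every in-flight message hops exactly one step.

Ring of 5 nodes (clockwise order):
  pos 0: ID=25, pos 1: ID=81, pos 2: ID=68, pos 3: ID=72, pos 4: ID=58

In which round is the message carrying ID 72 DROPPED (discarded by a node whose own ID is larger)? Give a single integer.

Round 1: pos1(id81) recv 25: drop; pos2(id68) recv 81: fwd; pos3(id72) recv 68: drop; pos4(id58) recv 72: fwd; pos0(id25) recv 58: fwd
Round 2: pos3(id72) recv 81: fwd; pos0(id25) recv 72: fwd; pos1(id81) recv 58: drop
Round 3: pos4(id58) recv 81: fwd; pos1(id81) recv 72: drop
Round 4: pos0(id25) recv 81: fwd
Round 5: pos1(id81) recv 81: ELECTED
Message ID 72 originates at pos 3; dropped at pos 1 in round 3

Answer: 3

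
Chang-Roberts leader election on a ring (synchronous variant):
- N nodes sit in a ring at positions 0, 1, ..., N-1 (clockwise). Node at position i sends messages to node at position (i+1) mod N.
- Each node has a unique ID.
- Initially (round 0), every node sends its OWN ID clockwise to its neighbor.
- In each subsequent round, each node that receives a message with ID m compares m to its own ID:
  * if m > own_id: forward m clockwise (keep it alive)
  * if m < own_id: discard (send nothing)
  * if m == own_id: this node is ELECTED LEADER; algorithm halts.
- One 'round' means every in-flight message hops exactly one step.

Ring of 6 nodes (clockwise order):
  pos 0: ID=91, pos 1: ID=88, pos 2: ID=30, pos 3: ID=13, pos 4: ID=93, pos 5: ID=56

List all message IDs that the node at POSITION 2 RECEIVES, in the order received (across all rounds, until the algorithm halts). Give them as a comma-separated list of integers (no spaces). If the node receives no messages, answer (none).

Round 1: pos1(id88) recv 91: fwd; pos2(id30) recv 88: fwd; pos3(id13) recv 30: fwd; pos4(id93) recv 13: drop; pos5(id56) recv 93: fwd; pos0(id91) recv 56: drop
Round 2: pos2(id30) recv 91: fwd; pos3(id13) recv 88: fwd; pos4(id93) recv 30: drop; pos0(id91) recv 93: fwd
Round 3: pos3(id13) recv 91: fwd; pos4(id93) recv 88: drop; pos1(id88) recv 93: fwd
Round 4: pos4(id93) recv 91: drop; pos2(id30) recv 93: fwd
Round 5: pos3(id13) recv 93: fwd
Round 6: pos4(id93) recv 93: ELECTED

Answer: 88,91,93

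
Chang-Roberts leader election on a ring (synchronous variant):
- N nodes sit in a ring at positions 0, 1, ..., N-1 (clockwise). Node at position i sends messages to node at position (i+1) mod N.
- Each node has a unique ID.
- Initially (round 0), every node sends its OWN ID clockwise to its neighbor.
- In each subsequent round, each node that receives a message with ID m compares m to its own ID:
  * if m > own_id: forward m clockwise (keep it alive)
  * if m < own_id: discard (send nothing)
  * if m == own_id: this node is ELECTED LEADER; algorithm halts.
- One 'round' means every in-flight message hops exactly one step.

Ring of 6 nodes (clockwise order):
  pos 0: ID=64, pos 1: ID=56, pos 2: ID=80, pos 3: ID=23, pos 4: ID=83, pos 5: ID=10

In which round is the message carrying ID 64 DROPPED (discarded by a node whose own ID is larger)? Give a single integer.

Answer: 2

Derivation:
Round 1: pos1(id56) recv 64: fwd; pos2(id80) recv 56: drop; pos3(id23) recv 80: fwd; pos4(id83) recv 23: drop; pos5(id10) recv 83: fwd; pos0(id64) recv 10: drop
Round 2: pos2(id80) recv 64: drop; pos4(id83) recv 80: drop; pos0(id64) recv 83: fwd
Round 3: pos1(id56) recv 83: fwd
Round 4: pos2(id80) recv 83: fwd
Round 5: pos3(id23) recv 83: fwd
Round 6: pos4(id83) recv 83: ELECTED
Message ID 64 originates at pos 0; dropped at pos 2 in round 2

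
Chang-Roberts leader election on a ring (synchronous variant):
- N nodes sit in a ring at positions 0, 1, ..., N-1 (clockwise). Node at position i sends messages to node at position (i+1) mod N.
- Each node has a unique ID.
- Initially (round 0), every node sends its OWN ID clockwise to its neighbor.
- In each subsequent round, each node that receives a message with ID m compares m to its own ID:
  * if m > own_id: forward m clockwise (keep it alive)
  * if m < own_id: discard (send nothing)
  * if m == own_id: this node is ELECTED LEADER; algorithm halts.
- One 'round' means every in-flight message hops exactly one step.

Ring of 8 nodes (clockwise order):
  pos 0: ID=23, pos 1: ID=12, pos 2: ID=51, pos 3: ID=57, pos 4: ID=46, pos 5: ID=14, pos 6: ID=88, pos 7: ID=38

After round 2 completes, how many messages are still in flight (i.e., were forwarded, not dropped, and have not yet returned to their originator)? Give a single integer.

Answer: 3

Derivation:
Round 1: pos1(id12) recv 23: fwd; pos2(id51) recv 12: drop; pos3(id57) recv 51: drop; pos4(id46) recv 57: fwd; pos5(id14) recv 46: fwd; pos6(id88) recv 14: drop; pos7(id38) recv 88: fwd; pos0(id23) recv 38: fwd
Round 2: pos2(id51) recv 23: drop; pos5(id14) recv 57: fwd; pos6(id88) recv 46: drop; pos0(id23) recv 88: fwd; pos1(id12) recv 38: fwd
After round 2: 3 messages still in flight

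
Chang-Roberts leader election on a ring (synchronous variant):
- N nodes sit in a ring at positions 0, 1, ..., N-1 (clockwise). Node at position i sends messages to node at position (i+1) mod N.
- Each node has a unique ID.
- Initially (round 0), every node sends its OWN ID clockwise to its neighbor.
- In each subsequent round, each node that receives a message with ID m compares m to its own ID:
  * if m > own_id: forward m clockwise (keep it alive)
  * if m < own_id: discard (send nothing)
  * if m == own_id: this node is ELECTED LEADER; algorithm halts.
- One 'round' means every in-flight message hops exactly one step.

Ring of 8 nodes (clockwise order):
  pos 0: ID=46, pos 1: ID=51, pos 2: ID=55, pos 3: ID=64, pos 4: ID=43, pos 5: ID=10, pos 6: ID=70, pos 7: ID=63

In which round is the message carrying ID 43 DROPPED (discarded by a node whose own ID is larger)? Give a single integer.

Round 1: pos1(id51) recv 46: drop; pos2(id55) recv 51: drop; pos3(id64) recv 55: drop; pos4(id43) recv 64: fwd; pos5(id10) recv 43: fwd; pos6(id70) recv 10: drop; pos7(id63) recv 70: fwd; pos0(id46) recv 63: fwd
Round 2: pos5(id10) recv 64: fwd; pos6(id70) recv 43: drop; pos0(id46) recv 70: fwd; pos1(id51) recv 63: fwd
Round 3: pos6(id70) recv 64: drop; pos1(id51) recv 70: fwd; pos2(id55) recv 63: fwd
Round 4: pos2(id55) recv 70: fwd; pos3(id64) recv 63: drop
Round 5: pos3(id64) recv 70: fwd
Round 6: pos4(id43) recv 70: fwd
Round 7: pos5(id10) recv 70: fwd
Round 8: pos6(id70) recv 70: ELECTED
Message ID 43 originates at pos 4; dropped at pos 6 in round 2

Answer: 2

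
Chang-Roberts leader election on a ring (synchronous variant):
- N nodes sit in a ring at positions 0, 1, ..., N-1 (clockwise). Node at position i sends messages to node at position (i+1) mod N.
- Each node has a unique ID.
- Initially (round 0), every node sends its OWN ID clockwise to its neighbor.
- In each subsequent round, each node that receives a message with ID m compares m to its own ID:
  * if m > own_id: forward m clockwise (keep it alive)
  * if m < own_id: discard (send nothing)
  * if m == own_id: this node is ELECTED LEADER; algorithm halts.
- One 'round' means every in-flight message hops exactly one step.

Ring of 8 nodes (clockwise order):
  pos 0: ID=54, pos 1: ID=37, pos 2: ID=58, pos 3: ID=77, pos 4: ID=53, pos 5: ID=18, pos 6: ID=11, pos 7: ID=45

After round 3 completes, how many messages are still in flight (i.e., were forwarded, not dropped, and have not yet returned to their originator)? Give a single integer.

Round 1: pos1(id37) recv 54: fwd; pos2(id58) recv 37: drop; pos3(id77) recv 58: drop; pos4(id53) recv 77: fwd; pos5(id18) recv 53: fwd; pos6(id11) recv 18: fwd; pos7(id45) recv 11: drop; pos0(id54) recv 45: drop
Round 2: pos2(id58) recv 54: drop; pos5(id18) recv 77: fwd; pos6(id11) recv 53: fwd; pos7(id45) recv 18: drop
Round 3: pos6(id11) recv 77: fwd; pos7(id45) recv 53: fwd
After round 3: 2 messages still in flight

Answer: 2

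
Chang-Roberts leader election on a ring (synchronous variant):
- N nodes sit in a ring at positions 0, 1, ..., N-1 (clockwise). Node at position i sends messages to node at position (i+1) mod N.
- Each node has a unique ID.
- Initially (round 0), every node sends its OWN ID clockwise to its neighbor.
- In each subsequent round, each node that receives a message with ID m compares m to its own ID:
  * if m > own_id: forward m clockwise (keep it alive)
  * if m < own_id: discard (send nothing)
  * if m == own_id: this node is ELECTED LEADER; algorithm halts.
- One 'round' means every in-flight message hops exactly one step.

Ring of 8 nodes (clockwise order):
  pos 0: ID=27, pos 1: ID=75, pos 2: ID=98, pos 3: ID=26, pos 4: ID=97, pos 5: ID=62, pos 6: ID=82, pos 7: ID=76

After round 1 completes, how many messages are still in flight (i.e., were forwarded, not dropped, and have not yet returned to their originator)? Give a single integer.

Round 1: pos1(id75) recv 27: drop; pos2(id98) recv 75: drop; pos3(id26) recv 98: fwd; pos4(id97) recv 26: drop; pos5(id62) recv 97: fwd; pos6(id82) recv 62: drop; pos7(id76) recv 82: fwd; pos0(id27) recv 76: fwd
After round 1: 4 messages still in flight

Answer: 4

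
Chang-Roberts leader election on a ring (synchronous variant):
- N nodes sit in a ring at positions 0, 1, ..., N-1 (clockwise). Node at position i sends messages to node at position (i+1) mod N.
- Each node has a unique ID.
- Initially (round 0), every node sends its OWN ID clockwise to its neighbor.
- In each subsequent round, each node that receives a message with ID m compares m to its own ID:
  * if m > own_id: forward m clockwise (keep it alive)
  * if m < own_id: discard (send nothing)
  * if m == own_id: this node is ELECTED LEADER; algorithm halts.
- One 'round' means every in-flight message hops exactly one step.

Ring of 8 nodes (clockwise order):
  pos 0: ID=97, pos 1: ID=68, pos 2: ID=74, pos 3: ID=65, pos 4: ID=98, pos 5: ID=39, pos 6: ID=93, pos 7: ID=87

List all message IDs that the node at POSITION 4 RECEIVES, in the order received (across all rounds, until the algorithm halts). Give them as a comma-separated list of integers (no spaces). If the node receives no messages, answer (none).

Answer: 65,74,97,98

Derivation:
Round 1: pos1(id68) recv 97: fwd; pos2(id74) recv 68: drop; pos3(id65) recv 74: fwd; pos4(id98) recv 65: drop; pos5(id39) recv 98: fwd; pos6(id93) recv 39: drop; pos7(id87) recv 93: fwd; pos0(id97) recv 87: drop
Round 2: pos2(id74) recv 97: fwd; pos4(id98) recv 74: drop; pos6(id93) recv 98: fwd; pos0(id97) recv 93: drop
Round 3: pos3(id65) recv 97: fwd; pos7(id87) recv 98: fwd
Round 4: pos4(id98) recv 97: drop; pos0(id97) recv 98: fwd
Round 5: pos1(id68) recv 98: fwd
Round 6: pos2(id74) recv 98: fwd
Round 7: pos3(id65) recv 98: fwd
Round 8: pos4(id98) recv 98: ELECTED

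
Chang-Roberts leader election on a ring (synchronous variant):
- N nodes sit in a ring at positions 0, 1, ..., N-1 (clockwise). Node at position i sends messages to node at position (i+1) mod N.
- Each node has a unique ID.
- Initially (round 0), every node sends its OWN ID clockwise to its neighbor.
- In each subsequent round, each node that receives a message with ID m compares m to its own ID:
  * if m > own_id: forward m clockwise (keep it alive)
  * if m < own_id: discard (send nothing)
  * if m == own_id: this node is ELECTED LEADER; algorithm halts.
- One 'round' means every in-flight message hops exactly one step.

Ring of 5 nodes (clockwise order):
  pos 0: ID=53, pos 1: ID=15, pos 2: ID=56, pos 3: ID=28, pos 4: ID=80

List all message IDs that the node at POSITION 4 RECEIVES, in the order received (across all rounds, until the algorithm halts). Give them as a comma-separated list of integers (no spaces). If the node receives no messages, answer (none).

Round 1: pos1(id15) recv 53: fwd; pos2(id56) recv 15: drop; pos3(id28) recv 56: fwd; pos4(id80) recv 28: drop; pos0(id53) recv 80: fwd
Round 2: pos2(id56) recv 53: drop; pos4(id80) recv 56: drop; pos1(id15) recv 80: fwd
Round 3: pos2(id56) recv 80: fwd
Round 4: pos3(id28) recv 80: fwd
Round 5: pos4(id80) recv 80: ELECTED

Answer: 28,56,80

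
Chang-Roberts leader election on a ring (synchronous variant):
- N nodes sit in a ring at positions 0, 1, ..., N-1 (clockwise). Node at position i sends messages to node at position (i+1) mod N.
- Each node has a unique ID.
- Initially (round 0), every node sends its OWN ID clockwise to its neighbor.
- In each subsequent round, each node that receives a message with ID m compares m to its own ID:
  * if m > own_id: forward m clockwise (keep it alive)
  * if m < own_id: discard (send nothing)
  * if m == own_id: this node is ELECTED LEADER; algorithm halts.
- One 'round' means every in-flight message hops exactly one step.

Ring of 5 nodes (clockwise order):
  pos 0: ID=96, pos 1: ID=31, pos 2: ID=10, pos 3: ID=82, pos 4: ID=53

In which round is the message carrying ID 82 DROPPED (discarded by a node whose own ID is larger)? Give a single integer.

Round 1: pos1(id31) recv 96: fwd; pos2(id10) recv 31: fwd; pos3(id82) recv 10: drop; pos4(id53) recv 82: fwd; pos0(id96) recv 53: drop
Round 2: pos2(id10) recv 96: fwd; pos3(id82) recv 31: drop; pos0(id96) recv 82: drop
Round 3: pos3(id82) recv 96: fwd
Round 4: pos4(id53) recv 96: fwd
Round 5: pos0(id96) recv 96: ELECTED
Message ID 82 originates at pos 3; dropped at pos 0 in round 2

Answer: 2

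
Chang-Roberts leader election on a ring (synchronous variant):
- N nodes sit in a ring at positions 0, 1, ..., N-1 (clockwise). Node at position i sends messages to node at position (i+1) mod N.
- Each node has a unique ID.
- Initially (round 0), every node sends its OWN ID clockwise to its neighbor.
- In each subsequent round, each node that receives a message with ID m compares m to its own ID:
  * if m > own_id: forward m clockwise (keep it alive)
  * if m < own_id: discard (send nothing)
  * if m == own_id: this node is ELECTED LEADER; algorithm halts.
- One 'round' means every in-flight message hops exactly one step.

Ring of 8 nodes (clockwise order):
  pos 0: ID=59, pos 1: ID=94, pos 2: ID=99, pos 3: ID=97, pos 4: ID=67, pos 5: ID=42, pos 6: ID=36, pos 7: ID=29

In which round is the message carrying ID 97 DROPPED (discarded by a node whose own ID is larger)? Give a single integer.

Round 1: pos1(id94) recv 59: drop; pos2(id99) recv 94: drop; pos3(id97) recv 99: fwd; pos4(id67) recv 97: fwd; pos5(id42) recv 67: fwd; pos6(id36) recv 42: fwd; pos7(id29) recv 36: fwd; pos0(id59) recv 29: drop
Round 2: pos4(id67) recv 99: fwd; pos5(id42) recv 97: fwd; pos6(id36) recv 67: fwd; pos7(id29) recv 42: fwd; pos0(id59) recv 36: drop
Round 3: pos5(id42) recv 99: fwd; pos6(id36) recv 97: fwd; pos7(id29) recv 67: fwd; pos0(id59) recv 42: drop
Round 4: pos6(id36) recv 99: fwd; pos7(id29) recv 97: fwd; pos0(id59) recv 67: fwd
Round 5: pos7(id29) recv 99: fwd; pos0(id59) recv 97: fwd; pos1(id94) recv 67: drop
Round 6: pos0(id59) recv 99: fwd; pos1(id94) recv 97: fwd
Round 7: pos1(id94) recv 99: fwd; pos2(id99) recv 97: drop
Round 8: pos2(id99) recv 99: ELECTED
Message ID 97 originates at pos 3; dropped at pos 2 in round 7

Answer: 7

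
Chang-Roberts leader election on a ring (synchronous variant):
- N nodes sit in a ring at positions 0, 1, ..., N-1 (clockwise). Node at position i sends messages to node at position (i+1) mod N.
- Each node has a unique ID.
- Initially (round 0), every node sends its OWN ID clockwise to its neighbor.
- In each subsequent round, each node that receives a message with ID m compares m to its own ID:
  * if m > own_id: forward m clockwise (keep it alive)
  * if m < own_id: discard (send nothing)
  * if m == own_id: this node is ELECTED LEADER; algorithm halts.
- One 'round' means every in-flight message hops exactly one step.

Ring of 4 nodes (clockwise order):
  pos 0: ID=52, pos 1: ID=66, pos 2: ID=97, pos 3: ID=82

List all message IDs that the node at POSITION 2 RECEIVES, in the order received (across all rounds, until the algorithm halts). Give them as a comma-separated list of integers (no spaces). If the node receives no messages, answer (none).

Round 1: pos1(id66) recv 52: drop; pos2(id97) recv 66: drop; pos3(id82) recv 97: fwd; pos0(id52) recv 82: fwd
Round 2: pos0(id52) recv 97: fwd; pos1(id66) recv 82: fwd
Round 3: pos1(id66) recv 97: fwd; pos2(id97) recv 82: drop
Round 4: pos2(id97) recv 97: ELECTED

Answer: 66,82,97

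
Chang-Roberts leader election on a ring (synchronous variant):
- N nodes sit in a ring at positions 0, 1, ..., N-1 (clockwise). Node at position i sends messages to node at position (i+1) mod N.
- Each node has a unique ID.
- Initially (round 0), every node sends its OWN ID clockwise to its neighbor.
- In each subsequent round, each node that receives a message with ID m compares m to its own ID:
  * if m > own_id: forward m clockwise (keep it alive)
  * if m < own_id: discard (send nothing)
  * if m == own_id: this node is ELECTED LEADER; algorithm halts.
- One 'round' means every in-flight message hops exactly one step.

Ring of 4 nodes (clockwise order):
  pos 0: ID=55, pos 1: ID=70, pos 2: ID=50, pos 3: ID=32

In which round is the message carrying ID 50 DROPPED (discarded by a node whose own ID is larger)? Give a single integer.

Round 1: pos1(id70) recv 55: drop; pos2(id50) recv 70: fwd; pos3(id32) recv 50: fwd; pos0(id55) recv 32: drop
Round 2: pos3(id32) recv 70: fwd; pos0(id55) recv 50: drop
Round 3: pos0(id55) recv 70: fwd
Round 4: pos1(id70) recv 70: ELECTED
Message ID 50 originates at pos 2; dropped at pos 0 in round 2

Answer: 2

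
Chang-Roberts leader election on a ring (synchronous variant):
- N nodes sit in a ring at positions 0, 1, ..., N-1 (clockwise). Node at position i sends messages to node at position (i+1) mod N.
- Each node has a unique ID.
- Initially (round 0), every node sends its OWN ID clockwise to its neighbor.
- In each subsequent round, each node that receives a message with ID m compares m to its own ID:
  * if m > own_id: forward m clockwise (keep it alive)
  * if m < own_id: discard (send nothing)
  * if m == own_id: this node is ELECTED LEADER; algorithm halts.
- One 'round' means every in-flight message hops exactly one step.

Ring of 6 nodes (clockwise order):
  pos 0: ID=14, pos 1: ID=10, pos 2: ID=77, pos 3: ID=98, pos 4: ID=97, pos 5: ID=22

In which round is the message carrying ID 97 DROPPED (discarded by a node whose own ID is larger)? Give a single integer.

Round 1: pos1(id10) recv 14: fwd; pos2(id77) recv 10: drop; pos3(id98) recv 77: drop; pos4(id97) recv 98: fwd; pos5(id22) recv 97: fwd; pos0(id14) recv 22: fwd
Round 2: pos2(id77) recv 14: drop; pos5(id22) recv 98: fwd; pos0(id14) recv 97: fwd; pos1(id10) recv 22: fwd
Round 3: pos0(id14) recv 98: fwd; pos1(id10) recv 97: fwd; pos2(id77) recv 22: drop
Round 4: pos1(id10) recv 98: fwd; pos2(id77) recv 97: fwd
Round 5: pos2(id77) recv 98: fwd; pos3(id98) recv 97: drop
Round 6: pos3(id98) recv 98: ELECTED
Message ID 97 originates at pos 4; dropped at pos 3 in round 5

Answer: 5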